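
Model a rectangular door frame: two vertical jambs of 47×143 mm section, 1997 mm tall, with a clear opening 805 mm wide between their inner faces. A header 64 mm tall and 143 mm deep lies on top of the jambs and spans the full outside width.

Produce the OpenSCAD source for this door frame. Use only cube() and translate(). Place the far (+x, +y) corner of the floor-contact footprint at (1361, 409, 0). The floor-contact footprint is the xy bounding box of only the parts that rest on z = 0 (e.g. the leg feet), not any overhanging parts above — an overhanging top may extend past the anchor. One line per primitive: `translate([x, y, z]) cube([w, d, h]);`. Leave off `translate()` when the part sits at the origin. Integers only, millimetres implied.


translate([462, 266, 0]) cube([47, 143, 1997]);
translate([1314, 266, 0]) cube([47, 143, 1997]);
translate([462, 266, 1997]) cube([899, 143, 64]);


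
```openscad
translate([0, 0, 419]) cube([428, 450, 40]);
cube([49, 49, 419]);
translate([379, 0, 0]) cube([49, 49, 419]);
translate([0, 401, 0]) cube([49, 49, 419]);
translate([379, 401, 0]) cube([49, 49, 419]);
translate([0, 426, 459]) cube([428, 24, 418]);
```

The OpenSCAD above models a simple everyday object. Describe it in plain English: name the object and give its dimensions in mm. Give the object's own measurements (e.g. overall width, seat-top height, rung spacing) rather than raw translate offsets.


A chair. The seat is a 428×450×40 mm slab with its top at z = 459 mm, on four 49×49 mm corner legs (flush with the seat edges, standing on z = 0). A flat backrest 24 mm thick, 418 mm tall, spans the full seat width and rises from the seat top along its +y edge, rear face flush with the rear of the seat.


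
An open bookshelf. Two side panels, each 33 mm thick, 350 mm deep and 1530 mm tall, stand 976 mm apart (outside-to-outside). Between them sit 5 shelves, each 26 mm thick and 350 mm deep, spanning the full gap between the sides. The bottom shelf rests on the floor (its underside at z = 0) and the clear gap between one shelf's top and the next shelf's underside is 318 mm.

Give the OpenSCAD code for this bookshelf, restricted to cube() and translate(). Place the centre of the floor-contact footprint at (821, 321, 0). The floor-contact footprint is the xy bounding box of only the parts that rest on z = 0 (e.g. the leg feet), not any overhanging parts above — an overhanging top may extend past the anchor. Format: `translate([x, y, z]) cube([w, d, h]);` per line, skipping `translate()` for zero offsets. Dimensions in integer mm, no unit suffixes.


translate([333, 146, 0]) cube([33, 350, 1530]);
translate([1276, 146, 0]) cube([33, 350, 1530]);
translate([366, 146, 0]) cube([910, 350, 26]);
translate([366, 146, 344]) cube([910, 350, 26]);
translate([366, 146, 688]) cube([910, 350, 26]);
translate([366, 146, 1032]) cube([910, 350, 26]);
translate([366, 146, 1376]) cube([910, 350, 26]);


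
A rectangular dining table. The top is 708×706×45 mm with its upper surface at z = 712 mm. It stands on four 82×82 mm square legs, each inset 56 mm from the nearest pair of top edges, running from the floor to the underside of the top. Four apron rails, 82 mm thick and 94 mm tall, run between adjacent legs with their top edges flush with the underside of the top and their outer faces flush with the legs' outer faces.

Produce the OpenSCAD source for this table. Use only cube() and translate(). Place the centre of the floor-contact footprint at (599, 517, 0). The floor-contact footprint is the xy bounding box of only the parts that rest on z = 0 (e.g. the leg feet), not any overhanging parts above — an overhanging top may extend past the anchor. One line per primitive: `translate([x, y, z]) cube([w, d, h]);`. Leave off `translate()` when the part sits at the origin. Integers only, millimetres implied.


translate([245, 164, 667]) cube([708, 706, 45]);
translate([301, 220, 0]) cube([82, 82, 667]);
translate([815, 220, 0]) cube([82, 82, 667]);
translate([301, 732, 0]) cube([82, 82, 667]);
translate([815, 732, 0]) cube([82, 82, 667]);
translate([383, 220, 573]) cube([432, 82, 94]);
translate([383, 732, 573]) cube([432, 82, 94]);
translate([301, 302, 573]) cube([82, 430, 94]);
translate([815, 302, 573]) cube([82, 430, 94]);


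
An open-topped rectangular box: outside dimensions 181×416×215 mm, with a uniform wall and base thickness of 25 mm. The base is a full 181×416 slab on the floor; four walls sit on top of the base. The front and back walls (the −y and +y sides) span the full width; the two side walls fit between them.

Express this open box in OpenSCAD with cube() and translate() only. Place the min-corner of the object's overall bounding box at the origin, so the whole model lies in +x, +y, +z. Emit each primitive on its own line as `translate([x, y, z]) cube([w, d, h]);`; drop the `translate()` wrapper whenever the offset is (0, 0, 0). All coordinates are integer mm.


cube([181, 416, 25]);
translate([0, 0, 25]) cube([181, 25, 190]);
translate([0, 391, 25]) cube([181, 25, 190]);
translate([0, 25, 25]) cube([25, 366, 190]);
translate([156, 25, 25]) cube([25, 366, 190]);


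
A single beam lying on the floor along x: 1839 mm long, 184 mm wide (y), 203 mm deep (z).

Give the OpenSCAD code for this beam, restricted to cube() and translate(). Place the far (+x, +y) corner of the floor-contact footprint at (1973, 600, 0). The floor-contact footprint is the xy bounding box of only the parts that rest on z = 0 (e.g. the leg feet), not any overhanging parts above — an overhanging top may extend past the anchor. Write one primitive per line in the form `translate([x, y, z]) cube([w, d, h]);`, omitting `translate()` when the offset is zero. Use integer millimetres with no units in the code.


translate([134, 416, 0]) cube([1839, 184, 203]);


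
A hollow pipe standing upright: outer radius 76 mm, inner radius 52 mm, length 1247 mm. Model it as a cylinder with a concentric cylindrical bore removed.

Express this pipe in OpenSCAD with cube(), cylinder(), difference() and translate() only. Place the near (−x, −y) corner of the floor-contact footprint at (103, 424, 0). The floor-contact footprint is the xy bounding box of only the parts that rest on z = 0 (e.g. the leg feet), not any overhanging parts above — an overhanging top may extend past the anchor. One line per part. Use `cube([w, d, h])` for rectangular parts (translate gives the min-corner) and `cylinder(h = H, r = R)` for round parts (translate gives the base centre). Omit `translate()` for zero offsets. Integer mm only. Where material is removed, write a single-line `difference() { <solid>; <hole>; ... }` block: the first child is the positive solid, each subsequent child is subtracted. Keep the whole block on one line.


difference() { translate([179, 500, 0]) cylinder(h = 1247, r = 76); translate([179, 500, 0]) cylinder(h = 1247, r = 52); }


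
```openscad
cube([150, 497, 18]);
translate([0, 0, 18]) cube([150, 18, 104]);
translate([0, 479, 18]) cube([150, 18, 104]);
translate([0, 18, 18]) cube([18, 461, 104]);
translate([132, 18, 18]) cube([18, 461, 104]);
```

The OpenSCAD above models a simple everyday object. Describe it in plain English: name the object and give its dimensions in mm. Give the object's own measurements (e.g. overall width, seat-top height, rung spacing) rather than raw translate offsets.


An open-topped rectangular box: outside dimensions 150×497×122 mm, with a uniform wall and base thickness of 18 mm. The base is a full 150×497 slab on the floor; four walls sit on top of the base. The front and back walls (the −y and +y sides) span the full width; the two side walls fit between them.


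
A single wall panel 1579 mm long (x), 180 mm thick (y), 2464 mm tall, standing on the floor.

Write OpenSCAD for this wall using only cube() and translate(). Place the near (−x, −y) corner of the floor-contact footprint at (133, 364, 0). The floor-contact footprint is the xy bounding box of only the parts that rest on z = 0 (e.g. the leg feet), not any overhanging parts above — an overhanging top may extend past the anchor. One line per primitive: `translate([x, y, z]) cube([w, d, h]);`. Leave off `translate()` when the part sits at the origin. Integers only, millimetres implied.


translate([133, 364, 0]) cube([1579, 180, 2464]);


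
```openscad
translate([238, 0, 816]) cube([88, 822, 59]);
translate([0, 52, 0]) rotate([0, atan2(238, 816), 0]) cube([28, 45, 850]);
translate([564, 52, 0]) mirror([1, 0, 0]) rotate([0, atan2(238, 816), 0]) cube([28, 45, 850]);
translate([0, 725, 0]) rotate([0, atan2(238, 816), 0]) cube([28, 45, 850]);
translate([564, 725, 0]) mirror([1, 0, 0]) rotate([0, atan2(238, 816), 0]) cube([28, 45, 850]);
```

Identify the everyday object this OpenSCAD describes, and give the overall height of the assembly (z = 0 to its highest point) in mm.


A sawhorse. The overall height is 875 mm.

A beam across two mirrored pairs of raked legs — a sawhorse. The beam's underside is at z = 816 (matching the legs' vertical rise in atan2(238, 816)) and the beam is 59 mm tall, so its top is at 816 + 59 = 875 mm. The raked legs top out at the beam's underside, so that is the highest point.


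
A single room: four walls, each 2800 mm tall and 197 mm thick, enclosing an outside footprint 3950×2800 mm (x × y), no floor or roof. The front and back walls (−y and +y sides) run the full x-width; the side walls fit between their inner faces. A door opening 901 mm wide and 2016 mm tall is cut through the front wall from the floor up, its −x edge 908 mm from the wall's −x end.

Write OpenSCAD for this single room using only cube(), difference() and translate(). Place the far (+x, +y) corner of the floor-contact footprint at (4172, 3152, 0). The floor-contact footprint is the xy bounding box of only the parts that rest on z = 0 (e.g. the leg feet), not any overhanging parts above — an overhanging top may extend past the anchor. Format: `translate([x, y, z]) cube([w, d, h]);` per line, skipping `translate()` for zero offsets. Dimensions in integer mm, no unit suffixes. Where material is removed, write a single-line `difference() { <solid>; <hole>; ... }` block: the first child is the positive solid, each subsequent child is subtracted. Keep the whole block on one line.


difference() { translate([222, 352, 0]) cube([3950, 197, 2800]); translate([1130, 352, 0]) cube([901, 197, 2016]); }
translate([222, 2955, 0]) cube([3950, 197, 2800]);
translate([222, 549, 0]) cube([197, 2406, 2800]);
translate([3975, 549, 0]) cube([197, 2406, 2800]);


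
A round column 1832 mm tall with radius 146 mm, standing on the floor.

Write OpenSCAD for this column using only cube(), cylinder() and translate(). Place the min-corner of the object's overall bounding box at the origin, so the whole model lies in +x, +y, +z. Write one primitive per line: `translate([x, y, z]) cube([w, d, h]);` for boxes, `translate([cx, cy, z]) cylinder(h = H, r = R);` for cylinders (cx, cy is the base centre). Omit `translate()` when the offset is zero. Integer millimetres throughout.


translate([146, 146, 0]) cylinder(h = 1832, r = 146);


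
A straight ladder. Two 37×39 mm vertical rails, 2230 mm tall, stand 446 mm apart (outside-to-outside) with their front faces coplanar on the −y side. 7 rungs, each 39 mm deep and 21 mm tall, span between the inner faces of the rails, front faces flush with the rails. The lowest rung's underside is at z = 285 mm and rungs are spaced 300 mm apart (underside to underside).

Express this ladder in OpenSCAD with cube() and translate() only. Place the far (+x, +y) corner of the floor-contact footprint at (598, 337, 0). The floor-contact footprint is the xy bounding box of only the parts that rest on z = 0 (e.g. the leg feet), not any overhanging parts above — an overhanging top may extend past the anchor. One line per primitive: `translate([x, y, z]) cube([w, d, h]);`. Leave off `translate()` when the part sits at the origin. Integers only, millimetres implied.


translate([152, 298, 0]) cube([37, 39, 2230]);
translate([561, 298, 0]) cube([37, 39, 2230]);
translate([189, 298, 285]) cube([372, 39, 21]);
translate([189, 298, 585]) cube([372, 39, 21]);
translate([189, 298, 885]) cube([372, 39, 21]);
translate([189, 298, 1185]) cube([372, 39, 21]);
translate([189, 298, 1485]) cube([372, 39, 21]);
translate([189, 298, 1785]) cube([372, 39, 21]);
translate([189, 298, 2085]) cube([372, 39, 21]);


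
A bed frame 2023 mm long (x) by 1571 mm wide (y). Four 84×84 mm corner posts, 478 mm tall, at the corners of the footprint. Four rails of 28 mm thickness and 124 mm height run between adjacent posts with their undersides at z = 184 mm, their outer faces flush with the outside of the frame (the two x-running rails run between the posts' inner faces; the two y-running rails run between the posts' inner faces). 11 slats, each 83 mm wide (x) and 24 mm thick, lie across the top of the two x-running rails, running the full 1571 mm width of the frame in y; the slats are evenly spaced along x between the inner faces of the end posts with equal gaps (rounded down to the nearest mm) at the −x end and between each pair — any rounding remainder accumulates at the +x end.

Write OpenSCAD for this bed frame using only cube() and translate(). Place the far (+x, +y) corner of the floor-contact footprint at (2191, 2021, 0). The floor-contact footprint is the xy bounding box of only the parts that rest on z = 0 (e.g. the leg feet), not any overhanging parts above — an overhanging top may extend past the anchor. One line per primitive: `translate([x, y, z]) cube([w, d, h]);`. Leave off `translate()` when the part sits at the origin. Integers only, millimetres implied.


translate([168, 450, 0]) cube([84, 84, 478]);
translate([168, 1937, 0]) cube([84, 84, 478]);
translate([2107, 450, 0]) cube([84, 84, 478]);
translate([2107, 1937, 0]) cube([84, 84, 478]);
translate([252, 450, 184]) cube([1855, 28, 124]);
translate([252, 1993, 184]) cube([1855, 28, 124]);
translate([168, 534, 184]) cube([28, 1403, 124]);
translate([2163, 534, 184]) cube([28, 1403, 124]);
translate([330, 450, 308]) cube([83, 1571, 24]);
translate([491, 450, 308]) cube([83, 1571, 24]);
translate([652, 450, 308]) cube([83, 1571, 24]);
translate([813, 450, 308]) cube([83, 1571, 24]);
translate([974, 450, 308]) cube([83, 1571, 24]);
translate([1135, 450, 308]) cube([83, 1571, 24]);
translate([1296, 450, 308]) cube([83, 1571, 24]);
translate([1457, 450, 308]) cube([83, 1571, 24]);
translate([1618, 450, 308]) cube([83, 1571, 24]);
translate([1779, 450, 308]) cube([83, 1571, 24]);
translate([1940, 450, 308]) cube([83, 1571, 24]);


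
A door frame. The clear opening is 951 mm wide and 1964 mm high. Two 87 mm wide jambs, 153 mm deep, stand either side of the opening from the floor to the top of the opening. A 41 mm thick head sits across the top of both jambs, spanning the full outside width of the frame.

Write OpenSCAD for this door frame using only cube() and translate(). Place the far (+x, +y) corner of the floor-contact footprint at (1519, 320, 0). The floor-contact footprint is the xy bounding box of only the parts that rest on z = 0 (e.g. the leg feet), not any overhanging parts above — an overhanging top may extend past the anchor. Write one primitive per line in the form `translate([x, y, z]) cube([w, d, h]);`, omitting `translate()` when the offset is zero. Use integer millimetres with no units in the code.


translate([394, 167, 0]) cube([87, 153, 1964]);
translate([1432, 167, 0]) cube([87, 153, 1964]);
translate([394, 167, 1964]) cube([1125, 153, 41]);


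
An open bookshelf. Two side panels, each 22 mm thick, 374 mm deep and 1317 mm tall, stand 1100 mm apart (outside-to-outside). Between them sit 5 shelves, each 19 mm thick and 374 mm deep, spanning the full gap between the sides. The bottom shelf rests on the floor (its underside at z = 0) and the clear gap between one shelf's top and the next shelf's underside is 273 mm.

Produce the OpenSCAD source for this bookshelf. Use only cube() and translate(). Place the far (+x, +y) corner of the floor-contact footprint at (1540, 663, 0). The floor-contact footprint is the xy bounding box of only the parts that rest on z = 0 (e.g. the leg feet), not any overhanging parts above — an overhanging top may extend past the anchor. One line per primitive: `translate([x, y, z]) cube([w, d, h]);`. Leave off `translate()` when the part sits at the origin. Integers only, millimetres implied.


translate([440, 289, 0]) cube([22, 374, 1317]);
translate([1518, 289, 0]) cube([22, 374, 1317]);
translate([462, 289, 0]) cube([1056, 374, 19]);
translate([462, 289, 292]) cube([1056, 374, 19]);
translate([462, 289, 584]) cube([1056, 374, 19]);
translate([462, 289, 876]) cube([1056, 374, 19]);
translate([462, 289, 1168]) cube([1056, 374, 19]);


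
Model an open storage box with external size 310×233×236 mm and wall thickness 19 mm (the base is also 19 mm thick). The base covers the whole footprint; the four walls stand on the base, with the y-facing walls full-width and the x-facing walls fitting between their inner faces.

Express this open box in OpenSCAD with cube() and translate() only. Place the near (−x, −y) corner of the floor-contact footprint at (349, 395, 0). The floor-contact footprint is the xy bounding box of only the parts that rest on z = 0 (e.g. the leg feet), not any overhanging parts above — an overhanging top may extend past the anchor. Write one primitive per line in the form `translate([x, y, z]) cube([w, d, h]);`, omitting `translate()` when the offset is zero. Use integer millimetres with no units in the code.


translate([349, 395, 0]) cube([310, 233, 19]);
translate([349, 395, 19]) cube([310, 19, 217]);
translate([349, 609, 19]) cube([310, 19, 217]);
translate([349, 414, 19]) cube([19, 195, 217]);
translate([640, 414, 19]) cube([19, 195, 217]);


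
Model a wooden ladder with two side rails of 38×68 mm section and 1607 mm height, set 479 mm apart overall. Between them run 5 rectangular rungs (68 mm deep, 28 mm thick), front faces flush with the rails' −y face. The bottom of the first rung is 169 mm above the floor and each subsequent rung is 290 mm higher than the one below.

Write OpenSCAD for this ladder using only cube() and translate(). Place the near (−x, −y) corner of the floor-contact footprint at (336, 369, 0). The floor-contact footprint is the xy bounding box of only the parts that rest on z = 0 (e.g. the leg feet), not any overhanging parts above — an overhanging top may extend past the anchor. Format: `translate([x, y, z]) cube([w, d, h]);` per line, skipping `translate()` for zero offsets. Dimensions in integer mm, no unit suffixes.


translate([336, 369, 0]) cube([38, 68, 1607]);
translate([777, 369, 0]) cube([38, 68, 1607]);
translate([374, 369, 169]) cube([403, 68, 28]);
translate([374, 369, 459]) cube([403, 68, 28]);
translate([374, 369, 749]) cube([403, 68, 28]);
translate([374, 369, 1039]) cube([403, 68, 28]);
translate([374, 369, 1329]) cube([403, 68, 28]);


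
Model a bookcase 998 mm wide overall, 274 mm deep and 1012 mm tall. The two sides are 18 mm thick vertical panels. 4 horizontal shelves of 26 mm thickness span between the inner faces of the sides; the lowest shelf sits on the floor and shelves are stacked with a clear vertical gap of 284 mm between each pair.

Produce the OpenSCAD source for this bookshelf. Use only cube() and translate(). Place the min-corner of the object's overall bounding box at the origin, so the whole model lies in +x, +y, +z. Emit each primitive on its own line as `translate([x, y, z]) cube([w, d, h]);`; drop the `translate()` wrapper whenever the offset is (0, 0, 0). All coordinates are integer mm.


cube([18, 274, 1012]);
translate([980, 0, 0]) cube([18, 274, 1012]);
translate([18, 0, 0]) cube([962, 274, 26]);
translate([18, 0, 310]) cube([962, 274, 26]);
translate([18, 0, 620]) cube([962, 274, 26]);
translate([18, 0, 930]) cube([962, 274, 26]);


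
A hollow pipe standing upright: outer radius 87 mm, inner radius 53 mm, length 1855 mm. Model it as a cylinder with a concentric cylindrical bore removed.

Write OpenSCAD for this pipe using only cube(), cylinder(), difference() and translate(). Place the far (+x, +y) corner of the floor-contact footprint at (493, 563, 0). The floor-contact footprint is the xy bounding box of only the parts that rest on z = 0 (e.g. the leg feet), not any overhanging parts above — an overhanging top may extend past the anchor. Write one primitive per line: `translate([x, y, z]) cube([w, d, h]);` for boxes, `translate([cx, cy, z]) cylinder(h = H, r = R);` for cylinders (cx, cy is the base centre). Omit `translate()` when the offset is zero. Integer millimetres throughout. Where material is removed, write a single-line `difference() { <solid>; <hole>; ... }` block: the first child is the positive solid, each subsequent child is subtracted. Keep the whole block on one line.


difference() { translate([406, 476, 0]) cylinder(h = 1855, r = 87); translate([406, 476, 0]) cylinder(h = 1855, r = 53); }


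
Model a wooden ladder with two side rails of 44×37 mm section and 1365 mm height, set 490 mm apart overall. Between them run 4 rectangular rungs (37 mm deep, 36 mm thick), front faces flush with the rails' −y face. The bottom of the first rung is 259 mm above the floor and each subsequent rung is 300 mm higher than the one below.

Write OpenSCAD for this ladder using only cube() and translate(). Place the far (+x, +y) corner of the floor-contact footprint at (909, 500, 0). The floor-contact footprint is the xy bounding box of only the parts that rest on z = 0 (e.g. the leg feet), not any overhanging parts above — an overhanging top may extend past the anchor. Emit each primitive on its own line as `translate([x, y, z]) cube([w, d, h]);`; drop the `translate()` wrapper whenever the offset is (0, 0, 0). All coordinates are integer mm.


translate([419, 463, 0]) cube([44, 37, 1365]);
translate([865, 463, 0]) cube([44, 37, 1365]);
translate([463, 463, 259]) cube([402, 37, 36]);
translate([463, 463, 559]) cube([402, 37, 36]);
translate([463, 463, 859]) cube([402, 37, 36]);
translate([463, 463, 1159]) cube([402, 37, 36]);


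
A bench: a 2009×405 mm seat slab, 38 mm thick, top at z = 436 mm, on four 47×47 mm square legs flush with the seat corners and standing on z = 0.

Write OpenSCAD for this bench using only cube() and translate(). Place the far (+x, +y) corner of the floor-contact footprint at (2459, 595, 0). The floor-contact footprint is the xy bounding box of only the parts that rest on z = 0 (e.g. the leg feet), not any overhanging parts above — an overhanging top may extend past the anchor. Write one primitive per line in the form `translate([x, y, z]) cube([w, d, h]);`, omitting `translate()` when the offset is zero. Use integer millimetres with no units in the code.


translate([450, 190, 398]) cube([2009, 405, 38]);
translate([450, 190, 0]) cube([47, 47, 398]);
translate([450, 548, 0]) cube([47, 47, 398]);
translate([2412, 190, 0]) cube([47, 47, 398]);
translate([2412, 548, 0]) cube([47, 47, 398]);


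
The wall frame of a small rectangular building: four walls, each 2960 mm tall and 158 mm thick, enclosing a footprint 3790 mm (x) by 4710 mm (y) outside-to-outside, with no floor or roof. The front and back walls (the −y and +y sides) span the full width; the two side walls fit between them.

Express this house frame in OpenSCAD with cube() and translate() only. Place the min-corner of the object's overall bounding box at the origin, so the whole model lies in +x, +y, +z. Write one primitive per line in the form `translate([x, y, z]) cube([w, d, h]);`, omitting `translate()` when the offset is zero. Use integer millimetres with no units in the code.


cube([3790, 158, 2960]);
translate([0, 4552, 0]) cube([3790, 158, 2960]);
translate([0, 158, 0]) cube([158, 4394, 2960]);
translate([3632, 158, 0]) cube([158, 4394, 2960]);


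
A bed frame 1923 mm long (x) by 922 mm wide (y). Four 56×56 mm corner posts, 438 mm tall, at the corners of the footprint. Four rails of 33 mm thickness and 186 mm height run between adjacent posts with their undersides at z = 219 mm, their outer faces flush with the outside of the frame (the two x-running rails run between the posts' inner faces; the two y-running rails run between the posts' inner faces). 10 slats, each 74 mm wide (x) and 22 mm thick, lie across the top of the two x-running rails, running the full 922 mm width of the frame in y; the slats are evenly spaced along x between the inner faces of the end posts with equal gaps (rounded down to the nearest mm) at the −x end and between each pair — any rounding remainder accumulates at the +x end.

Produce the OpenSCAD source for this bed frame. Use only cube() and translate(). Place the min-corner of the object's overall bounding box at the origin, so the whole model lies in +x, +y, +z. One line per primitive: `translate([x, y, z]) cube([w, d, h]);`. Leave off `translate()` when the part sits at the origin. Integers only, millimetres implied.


cube([56, 56, 438]);
translate([0, 866, 0]) cube([56, 56, 438]);
translate([1867, 0, 0]) cube([56, 56, 438]);
translate([1867, 866, 0]) cube([56, 56, 438]);
translate([56, 0, 219]) cube([1811, 33, 186]);
translate([56, 889, 219]) cube([1811, 33, 186]);
translate([0, 56, 219]) cube([33, 810, 186]);
translate([1890, 56, 219]) cube([33, 810, 186]);
translate([153, 0, 405]) cube([74, 922, 22]);
translate([324, 0, 405]) cube([74, 922, 22]);
translate([495, 0, 405]) cube([74, 922, 22]);
translate([666, 0, 405]) cube([74, 922, 22]);
translate([837, 0, 405]) cube([74, 922, 22]);
translate([1008, 0, 405]) cube([74, 922, 22]);
translate([1179, 0, 405]) cube([74, 922, 22]);
translate([1350, 0, 405]) cube([74, 922, 22]);
translate([1521, 0, 405]) cube([74, 922, 22]);
translate([1692, 0, 405]) cube([74, 922, 22]);


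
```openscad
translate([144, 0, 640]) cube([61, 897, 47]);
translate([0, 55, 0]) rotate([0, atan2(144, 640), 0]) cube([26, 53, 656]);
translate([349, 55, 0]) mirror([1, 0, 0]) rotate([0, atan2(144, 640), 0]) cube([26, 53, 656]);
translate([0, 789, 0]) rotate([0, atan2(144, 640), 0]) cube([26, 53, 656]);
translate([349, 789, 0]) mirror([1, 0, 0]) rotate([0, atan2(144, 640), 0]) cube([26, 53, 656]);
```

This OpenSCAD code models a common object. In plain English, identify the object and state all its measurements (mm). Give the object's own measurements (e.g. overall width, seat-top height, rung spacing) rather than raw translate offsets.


A sawhorse. A 61×897×47 mm beam (x, y, z) sits on two A-frame leg pairs. Each pair is two raked legs of 26×53 mm section (53 mm along y) splaying symmetrically in x. Each leg rises 640 mm vertically over 144 mm of horizontal reach and is 656 mm long along its own axis. Every leg's outer bottom edge rests on the floor and its outer top edge meets a bottom edge of the beam — the left legs (tilting toward +x) meet the beam's −x bottom edge, the right legs (their mirror images, tilting toward −x) meet its +x bottom edge — so the leg tops tuck under the beam, the beam's underside is 640 mm above the floor, and the feet are 349 mm apart outside-to-outside with the beam centred between them. The two leg pairs are set in 55 mm from either end of the beam.


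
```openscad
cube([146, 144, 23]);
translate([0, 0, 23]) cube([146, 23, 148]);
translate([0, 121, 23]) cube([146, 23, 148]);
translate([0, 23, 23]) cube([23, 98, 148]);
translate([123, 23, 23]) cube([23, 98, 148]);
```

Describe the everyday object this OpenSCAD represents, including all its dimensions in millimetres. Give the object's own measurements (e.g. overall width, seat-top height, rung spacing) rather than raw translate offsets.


An open-topped rectangular box: outside dimensions 146×144×171 mm, with a uniform wall and base thickness of 23 mm. The base is a full 146×144 slab on the floor; four walls sit on top of the base. The front and back walls (the −y and +y sides) span the full width; the two side walls fit between them.


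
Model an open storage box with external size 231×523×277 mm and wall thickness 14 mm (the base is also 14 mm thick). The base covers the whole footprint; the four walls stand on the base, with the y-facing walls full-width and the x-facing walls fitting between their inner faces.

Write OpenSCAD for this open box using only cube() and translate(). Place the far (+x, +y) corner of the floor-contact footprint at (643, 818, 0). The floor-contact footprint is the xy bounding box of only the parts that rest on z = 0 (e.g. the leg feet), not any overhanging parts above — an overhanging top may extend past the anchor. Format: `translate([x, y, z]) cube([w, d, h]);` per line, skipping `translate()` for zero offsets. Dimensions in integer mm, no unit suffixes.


translate([412, 295, 0]) cube([231, 523, 14]);
translate([412, 295, 14]) cube([231, 14, 263]);
translate([412, 804, 14]) cube([231, 14, 263]);
translate([412, 309, 14]) cube([14, 495, 263]);
translate([629, 309, 14]) cube([14, 495, 263]);


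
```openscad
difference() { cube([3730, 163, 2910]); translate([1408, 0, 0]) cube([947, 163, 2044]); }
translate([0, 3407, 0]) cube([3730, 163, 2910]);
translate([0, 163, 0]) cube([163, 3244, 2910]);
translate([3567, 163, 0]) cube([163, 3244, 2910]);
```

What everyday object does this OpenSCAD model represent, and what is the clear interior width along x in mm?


A single room. The interior width is 3404 mm.

Four walls enclosing a rectangle with a door in the front wall — a room. Outside width 3730 minus two 163 mm walls gives 3404 mm.


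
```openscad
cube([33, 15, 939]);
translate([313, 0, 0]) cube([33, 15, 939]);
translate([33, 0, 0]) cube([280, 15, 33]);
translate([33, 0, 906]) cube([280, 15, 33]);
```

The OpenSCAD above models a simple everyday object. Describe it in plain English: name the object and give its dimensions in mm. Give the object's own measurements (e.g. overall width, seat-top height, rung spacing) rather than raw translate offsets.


A rectangular picture frame lying in the x–z plane (depth along y). The opening is 280 mm wide (x) by 873 mm tall (z), surrounded by a border 33 mm wide on all four sides. The frame is 15 mm deep and is made of two full-height vertical stiles with two horizontal rails fitted between them.


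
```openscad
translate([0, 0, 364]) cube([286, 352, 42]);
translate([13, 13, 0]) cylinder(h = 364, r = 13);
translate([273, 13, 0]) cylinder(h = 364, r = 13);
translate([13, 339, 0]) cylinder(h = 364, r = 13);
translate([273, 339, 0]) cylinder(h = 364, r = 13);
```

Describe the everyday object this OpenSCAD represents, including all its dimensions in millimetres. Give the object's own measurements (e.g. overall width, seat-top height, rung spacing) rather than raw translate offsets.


A four-legged stool. The seat is a 286×352×42 mm slab whose top surface is at z = 406 mm; four round legs, each 26 mm in diameter, run from the floor (z = 0) to the underside of the seat, each leg's axis is inset half a diameter from the nearest pair of seat edges (so the leg's bounding box is flush with the corner).


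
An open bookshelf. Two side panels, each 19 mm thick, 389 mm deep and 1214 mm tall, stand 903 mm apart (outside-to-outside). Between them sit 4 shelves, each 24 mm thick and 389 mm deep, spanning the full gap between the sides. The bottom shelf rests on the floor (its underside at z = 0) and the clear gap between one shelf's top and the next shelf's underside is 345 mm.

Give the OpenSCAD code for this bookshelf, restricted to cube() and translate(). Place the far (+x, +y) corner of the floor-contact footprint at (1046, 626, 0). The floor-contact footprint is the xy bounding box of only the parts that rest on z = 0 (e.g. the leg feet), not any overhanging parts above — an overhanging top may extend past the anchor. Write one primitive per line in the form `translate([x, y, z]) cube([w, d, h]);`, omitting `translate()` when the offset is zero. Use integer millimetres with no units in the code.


translate([143, 237, 0]) cube([19, 389, 1214]);
translate([1027, 237, 0]) cube([19, 389, 1214]);
translate([162, 237, 0]) cube([865, 389, 24]);
translate([162, 237, 369]) cube([865, 389, 24]);
translate([162, 237, 738]) cube([865, 389, 24]);
translate([162, 237, 1107]) cube([865, 389, 24]);


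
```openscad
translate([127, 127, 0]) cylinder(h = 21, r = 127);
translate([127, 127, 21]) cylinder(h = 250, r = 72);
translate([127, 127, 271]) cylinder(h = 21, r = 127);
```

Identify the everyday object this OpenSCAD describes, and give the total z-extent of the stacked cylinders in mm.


A spool. The overall height is 292 mm.

Three coaxial cylinders, large–small–large — a spool. Two 21 mm flanges and a 250 mm core give 21 + 250 + 21 = 292 mm.


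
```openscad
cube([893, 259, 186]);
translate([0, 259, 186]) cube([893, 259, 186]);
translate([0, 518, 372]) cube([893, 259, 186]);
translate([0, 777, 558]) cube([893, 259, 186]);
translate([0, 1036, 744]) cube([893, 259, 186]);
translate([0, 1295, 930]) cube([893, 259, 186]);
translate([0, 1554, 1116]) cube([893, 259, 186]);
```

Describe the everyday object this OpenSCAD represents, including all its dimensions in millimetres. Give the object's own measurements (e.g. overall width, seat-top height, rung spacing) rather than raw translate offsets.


A straight staircase of 7 solid steps. Each step is 893 mm wide (x), 259 mm deep (y, the going) and 186 mm tall (the rise). The first step rests on the floor; each subsequent step sits one going further in +y and one rise higher in +z, directly behind and above the previous step with no overlap.


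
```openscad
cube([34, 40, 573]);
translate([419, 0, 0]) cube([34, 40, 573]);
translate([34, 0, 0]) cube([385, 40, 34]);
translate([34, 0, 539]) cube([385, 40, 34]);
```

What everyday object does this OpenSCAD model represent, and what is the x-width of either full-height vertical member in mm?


A picture frame. The border width is 34 mm.

Four thin pieces enclosing a rectangular opening — a picture frame. The two full-height stiles are 573 mm tall; the top rail sits at z = 539 and is 34 mm tall, so the border above the opening is 573 − 539 = 34 mm, matching the stile x-width.


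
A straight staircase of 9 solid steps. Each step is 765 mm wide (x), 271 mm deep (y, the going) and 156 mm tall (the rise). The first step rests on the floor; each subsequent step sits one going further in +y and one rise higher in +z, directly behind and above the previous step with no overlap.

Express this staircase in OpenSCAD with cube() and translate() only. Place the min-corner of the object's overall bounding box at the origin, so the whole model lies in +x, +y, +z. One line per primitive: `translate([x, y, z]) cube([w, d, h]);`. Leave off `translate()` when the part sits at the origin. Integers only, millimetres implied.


cube([765, 271, 156]);
translate([0, 271, 156]) cube([765, 271, 156]);
translate([0, 542, 312]) cube([765, 271, 156]);
translate([0, 813, 468]) cube([765, 271, 156]);
translate([0, 1084, 624]) cube([765, 271, 156]);
translate([0, 1355, 780]) cube([765, 271, 156]);
translate([0, 1626, 936]) cube([765, 271, 156]);
translate([0, 1897, 1092]) cube([765, 271, 156]);
translate([0, 2168, 1248]) cube([765, 271, 156]);


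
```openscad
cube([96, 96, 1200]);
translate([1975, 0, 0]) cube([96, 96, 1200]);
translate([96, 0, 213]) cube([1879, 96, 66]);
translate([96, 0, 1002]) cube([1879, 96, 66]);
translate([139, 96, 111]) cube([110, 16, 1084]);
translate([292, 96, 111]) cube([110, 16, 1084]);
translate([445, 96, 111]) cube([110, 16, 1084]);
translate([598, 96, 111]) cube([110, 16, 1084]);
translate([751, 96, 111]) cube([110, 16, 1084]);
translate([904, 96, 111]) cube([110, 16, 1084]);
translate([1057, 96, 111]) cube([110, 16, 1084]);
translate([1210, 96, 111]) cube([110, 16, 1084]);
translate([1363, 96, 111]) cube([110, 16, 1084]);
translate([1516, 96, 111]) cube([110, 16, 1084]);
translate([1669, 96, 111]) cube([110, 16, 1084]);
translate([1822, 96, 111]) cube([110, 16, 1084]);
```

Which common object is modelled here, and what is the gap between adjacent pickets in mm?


A fence section. The picket gap is 43 mm.

Two posts, two rails, 12 pickets — a fence section. Span 1879 mm holds 12 pickets of 110 mm with 13 equal gaps: ⌊(1879 − 12·110) / 13⌋ = 43 mm.


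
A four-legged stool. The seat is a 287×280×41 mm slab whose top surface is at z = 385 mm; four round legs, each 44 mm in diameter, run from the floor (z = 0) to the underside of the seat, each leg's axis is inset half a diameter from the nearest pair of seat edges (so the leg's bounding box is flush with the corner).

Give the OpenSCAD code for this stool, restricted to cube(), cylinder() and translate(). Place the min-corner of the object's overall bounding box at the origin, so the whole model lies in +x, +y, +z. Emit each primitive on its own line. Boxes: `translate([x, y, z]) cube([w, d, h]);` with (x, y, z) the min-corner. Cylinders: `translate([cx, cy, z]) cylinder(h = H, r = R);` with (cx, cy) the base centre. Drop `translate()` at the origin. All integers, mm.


// leg_h = 385 - 41 = 344
translate([0, 0, 344]) cube([287, 280, 41]);
translate([22, 22, 0]) cylinder(h = 344, r = 22);
translate([265, 22, 0]) cylinder(h = 344, r = 22);
translate([22, 258, 0]) cylinder(h = 344, r = 22);
translate([265, 258, 0]) cylinder(h = 344, r = 22);


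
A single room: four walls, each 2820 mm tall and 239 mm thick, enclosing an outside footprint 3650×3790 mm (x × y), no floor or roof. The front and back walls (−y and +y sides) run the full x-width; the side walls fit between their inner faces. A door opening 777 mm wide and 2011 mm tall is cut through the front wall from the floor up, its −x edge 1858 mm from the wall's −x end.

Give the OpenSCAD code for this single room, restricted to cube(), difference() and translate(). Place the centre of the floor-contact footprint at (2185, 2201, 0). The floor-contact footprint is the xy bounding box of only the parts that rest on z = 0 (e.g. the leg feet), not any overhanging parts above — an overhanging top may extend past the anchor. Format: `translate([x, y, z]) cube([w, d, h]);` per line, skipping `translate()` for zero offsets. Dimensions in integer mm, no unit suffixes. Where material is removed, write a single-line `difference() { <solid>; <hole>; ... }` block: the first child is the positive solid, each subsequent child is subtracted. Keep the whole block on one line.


difference() { translate([360, 306, 0]) cube([3650, 239, 2820]); translate([2218, 306, 0]) cube([777, 239, 2011]); }
translate([360, 3857, 0]) cube([3650, 239, 2820]);
translate([360, 545, 0]) cube([239, 3312, 2820]);
translate([3771, 545, 0]) cube([239, 3312, 2820]);


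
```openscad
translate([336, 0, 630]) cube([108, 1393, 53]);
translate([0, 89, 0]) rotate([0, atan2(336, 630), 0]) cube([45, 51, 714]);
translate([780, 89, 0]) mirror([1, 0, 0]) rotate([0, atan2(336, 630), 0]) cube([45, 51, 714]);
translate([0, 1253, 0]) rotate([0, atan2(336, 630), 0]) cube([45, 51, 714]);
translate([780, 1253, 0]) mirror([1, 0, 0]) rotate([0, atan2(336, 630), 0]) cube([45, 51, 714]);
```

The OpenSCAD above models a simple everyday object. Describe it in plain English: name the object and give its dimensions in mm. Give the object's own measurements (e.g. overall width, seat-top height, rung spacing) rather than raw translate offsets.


A sawhorse. A 108×1393×53 mm beam (x, y, z) sits on two A-frame leg pairs. Each pair is two raked legs of 45×51 mm section (51 mm along y) splaying symmetrically in x. Each leg rises 630 mm vertically over 336 mm of horizontal reach and is 714 mm long along its own axis. Every leg's outer bottom edge rests on the floor and its outer top edge meets a bottom edge of the beam — the left legs (tilting toward +x) meet the beam's −x bottom edge, the right legs (their mirror images, tilting toward −x) meet its +x bottom edge — so the leg tops tuck under the beam, the beam's underside is 630 mm above the floor, and the feet are 780 mm apart outside-to-outside with the beam centred between them. The two leg pairs are set in 89 mm from either end of the beam.


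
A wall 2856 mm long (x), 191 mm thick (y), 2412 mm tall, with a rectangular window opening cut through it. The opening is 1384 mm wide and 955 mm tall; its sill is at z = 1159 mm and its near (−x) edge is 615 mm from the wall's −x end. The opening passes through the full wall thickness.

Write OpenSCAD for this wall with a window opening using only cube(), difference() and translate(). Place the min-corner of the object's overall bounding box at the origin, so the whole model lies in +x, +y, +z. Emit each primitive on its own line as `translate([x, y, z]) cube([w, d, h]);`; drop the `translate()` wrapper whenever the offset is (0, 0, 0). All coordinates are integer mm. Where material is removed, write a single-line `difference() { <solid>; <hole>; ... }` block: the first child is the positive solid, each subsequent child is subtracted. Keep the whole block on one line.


difference() { cube([2856, 191, 2412]); translate([615, 0, 1159]) cube([1384, 191, 955]); }
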